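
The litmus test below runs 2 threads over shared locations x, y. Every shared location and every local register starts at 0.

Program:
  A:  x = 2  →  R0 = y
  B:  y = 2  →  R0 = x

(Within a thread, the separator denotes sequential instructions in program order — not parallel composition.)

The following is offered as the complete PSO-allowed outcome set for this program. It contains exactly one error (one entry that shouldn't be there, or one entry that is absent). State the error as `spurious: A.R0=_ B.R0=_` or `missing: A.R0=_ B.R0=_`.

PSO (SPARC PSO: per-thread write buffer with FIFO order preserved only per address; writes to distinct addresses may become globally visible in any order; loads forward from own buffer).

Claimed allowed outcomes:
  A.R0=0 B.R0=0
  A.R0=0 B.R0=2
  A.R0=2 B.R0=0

missing: A.R0=2 B.R0=2

outcome vector order: (A.R0,B.R0)
PSO: 4 outcomes — {<0 0>; <0 2>; <2 0>; <2 2>}
PSO∖claimed = {<2 2>}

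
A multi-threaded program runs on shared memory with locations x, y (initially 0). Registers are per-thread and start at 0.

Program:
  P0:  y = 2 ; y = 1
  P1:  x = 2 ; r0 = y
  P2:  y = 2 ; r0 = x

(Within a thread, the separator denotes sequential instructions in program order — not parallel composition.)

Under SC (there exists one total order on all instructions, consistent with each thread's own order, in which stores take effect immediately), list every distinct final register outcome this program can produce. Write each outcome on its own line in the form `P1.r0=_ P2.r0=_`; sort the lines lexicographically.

P1.r0=0 P2.r0=2
P1.r0=1 P2.r0=0
P1.r0=1 P2.r0=2
P1.r0=2 P2.r0=0
P1.r0=2 P2.r0=2

outcome vector order: (P1.r0,P2.r0)
|SC outcomes| = 5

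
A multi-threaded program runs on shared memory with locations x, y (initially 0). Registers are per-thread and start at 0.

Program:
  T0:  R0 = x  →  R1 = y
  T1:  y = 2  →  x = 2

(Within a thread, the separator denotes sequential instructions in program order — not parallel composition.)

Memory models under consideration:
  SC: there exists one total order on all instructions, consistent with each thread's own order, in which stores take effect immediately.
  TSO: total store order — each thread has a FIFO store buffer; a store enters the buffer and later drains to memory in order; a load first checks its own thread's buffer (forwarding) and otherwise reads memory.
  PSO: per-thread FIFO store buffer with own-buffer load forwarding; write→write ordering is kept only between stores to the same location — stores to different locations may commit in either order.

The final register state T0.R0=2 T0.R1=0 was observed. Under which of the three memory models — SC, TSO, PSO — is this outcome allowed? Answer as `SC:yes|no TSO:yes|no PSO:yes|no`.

SC:no TSO:no PSO:yes

outcome vector order: (T0.R0,T0.R1)
[SC] allowed = {0/0; 0/2; 2/2}
[TSO] allowed = {0/0; 0/2; 2/2}
[PSO] allowed = {0/0; 0/2; 2/0; 2/2}
target 2/0 ∈ {PSO}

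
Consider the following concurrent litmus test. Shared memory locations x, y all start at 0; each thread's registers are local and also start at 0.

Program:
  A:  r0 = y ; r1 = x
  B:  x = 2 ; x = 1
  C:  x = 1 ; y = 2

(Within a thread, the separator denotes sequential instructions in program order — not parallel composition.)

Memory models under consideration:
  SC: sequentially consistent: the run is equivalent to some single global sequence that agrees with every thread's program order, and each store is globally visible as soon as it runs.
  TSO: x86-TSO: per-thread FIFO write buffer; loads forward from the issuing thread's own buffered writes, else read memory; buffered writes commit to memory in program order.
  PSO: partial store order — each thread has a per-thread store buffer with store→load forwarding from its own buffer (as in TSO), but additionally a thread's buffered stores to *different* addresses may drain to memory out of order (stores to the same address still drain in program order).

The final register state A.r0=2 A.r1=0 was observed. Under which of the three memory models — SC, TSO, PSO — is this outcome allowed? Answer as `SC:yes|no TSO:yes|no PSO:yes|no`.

outcome vector order: (A.r0,A.r1)
SC (5): 00, 01, 02, 21, 22
TSO (5): 00, 01, 02, 21, 22
PSO (6): 00, 01, 02, 20, 21, 22
target 20 ∈ {PSO}

SC:no TSO:no PSO:yes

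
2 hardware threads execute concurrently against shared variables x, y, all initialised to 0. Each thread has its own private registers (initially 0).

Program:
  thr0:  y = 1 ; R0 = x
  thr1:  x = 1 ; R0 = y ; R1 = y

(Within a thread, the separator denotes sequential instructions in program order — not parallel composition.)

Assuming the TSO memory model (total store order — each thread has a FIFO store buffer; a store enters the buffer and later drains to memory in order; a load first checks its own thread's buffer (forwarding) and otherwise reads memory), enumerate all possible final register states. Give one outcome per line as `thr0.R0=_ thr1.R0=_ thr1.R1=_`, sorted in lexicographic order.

outcome vector order: (thr0.R0,thr1.R0,thr1.R1)
|TSO outcomes| = 6

thr0.R0=0 thr1.R0=0 thr1.R1=0
thr0.R0=0 thr1.R0=0 thr1.R1=1
thr0.R0=0 thr1.R0=1 thr1.R1=1
thr0.R0=1 thr1.R0=0 thr1.R1=0
thr0.R0=1 thr1.R0=0 thr1.R1=1
thr0.R0=1 thr1.R0=1 thr1.R1=1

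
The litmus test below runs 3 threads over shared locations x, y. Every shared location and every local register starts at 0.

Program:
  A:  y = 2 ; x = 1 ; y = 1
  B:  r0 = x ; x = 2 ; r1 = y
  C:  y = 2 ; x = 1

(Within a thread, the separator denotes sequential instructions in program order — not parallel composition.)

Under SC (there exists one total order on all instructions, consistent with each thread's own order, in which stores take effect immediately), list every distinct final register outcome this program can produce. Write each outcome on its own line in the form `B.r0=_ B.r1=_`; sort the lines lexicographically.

B.r0=0 B.r1=0
B.r0=0 B.r1=1
B.r0=0 B.r1=2
B.r0=1 B.r1=1
B.r0=1 B.r1=2

outcome vector order: (B.r0,B.r1)
|SC outcomes| = 5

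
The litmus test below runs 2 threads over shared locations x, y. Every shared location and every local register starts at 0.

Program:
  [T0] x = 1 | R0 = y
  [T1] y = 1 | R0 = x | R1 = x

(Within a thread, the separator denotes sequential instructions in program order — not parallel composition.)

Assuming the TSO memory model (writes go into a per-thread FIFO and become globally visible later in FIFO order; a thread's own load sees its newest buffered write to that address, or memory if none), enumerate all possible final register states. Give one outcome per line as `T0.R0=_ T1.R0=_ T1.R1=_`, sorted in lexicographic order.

outcome vector order: (T0.R0,T1.R0,T1.R1)
|TSO outcomes| = 6

T0.R0=0 T1.R0=0 T1.R1=0
T0.R0=0 T1.R0=0 T1.R1=1
T0.R0=0 T1.R0=1 T1.R1=1
T0.R0=1 T1.R0=0 T1.R1=0
T0.R0=1 T1.R0=0 T1.R1=1
T0.R0=1 T1.R0=1 T1.R1=1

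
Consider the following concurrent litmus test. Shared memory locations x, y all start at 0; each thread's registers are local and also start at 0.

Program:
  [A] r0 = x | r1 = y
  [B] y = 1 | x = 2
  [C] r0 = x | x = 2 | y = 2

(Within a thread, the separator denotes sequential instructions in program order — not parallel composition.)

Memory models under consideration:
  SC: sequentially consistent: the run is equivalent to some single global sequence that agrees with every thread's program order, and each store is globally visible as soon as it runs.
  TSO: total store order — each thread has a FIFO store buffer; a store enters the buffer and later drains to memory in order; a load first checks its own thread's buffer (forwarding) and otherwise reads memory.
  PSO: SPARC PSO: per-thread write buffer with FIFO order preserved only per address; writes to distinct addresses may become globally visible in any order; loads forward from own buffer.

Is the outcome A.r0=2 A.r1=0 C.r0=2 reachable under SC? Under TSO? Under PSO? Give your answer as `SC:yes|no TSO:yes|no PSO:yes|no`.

SC:no TSO:no PSO:yes

outcome vector order: (A.r0,A.r1,C.r0)
under SC → 000; 002; 010; 012; 020; 022; 200; 210; 212; 220; 222
under TSO → 000; 002; 010; 012; 020; 022; 200; 210; 212; 220; 222
under PSO → 000; 002; 010; 012; 020; 022; 200; 202; 210; 212; 220; 222
target 202 ∈ {PSO}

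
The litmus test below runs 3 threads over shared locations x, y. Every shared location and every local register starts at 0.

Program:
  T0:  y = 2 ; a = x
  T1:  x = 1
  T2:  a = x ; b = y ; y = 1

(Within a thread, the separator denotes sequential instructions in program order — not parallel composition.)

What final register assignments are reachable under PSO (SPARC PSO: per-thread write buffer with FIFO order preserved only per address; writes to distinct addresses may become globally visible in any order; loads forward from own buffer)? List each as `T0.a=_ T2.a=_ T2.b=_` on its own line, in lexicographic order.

outcome vector order: (T0.a,T2.a,T2.b)
|PSO outcomes| = 8

T0.a=0 T2.a=0 T2.b=0
T0.a=0 T2.a=0 T2.b=2
T0.a=0 T2.a=1 T2.b=0
T0.a=0 T2.a=1 T2.b=2
T0.a=1 T2.a=0 T2.b=0
T0.a=1 T2.a=0 T2.b=2
T0.a=1 T2.a=1 T2.b=0
T0.a=1 T2.a=1 T2.b=2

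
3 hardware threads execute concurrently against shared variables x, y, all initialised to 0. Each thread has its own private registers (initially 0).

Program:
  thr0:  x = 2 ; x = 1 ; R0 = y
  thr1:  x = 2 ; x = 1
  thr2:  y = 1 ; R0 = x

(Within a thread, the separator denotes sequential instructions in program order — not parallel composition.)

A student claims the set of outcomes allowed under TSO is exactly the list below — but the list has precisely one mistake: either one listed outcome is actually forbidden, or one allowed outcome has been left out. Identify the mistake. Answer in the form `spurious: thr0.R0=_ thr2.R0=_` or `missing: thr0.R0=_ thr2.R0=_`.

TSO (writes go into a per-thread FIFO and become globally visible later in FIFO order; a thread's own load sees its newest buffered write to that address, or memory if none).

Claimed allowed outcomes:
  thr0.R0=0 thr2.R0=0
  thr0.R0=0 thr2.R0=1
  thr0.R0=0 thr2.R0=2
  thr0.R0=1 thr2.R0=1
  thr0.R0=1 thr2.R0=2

outcome vector order: (thr0.R0,thr2.R0)
[TSO] allowed = {<0 0> <0 1> <0 2> <1 0> <1 1> <1 2>}
TSO∖claimed = {<1 0>}

missing: thr0.R0=1 thr2.R0=0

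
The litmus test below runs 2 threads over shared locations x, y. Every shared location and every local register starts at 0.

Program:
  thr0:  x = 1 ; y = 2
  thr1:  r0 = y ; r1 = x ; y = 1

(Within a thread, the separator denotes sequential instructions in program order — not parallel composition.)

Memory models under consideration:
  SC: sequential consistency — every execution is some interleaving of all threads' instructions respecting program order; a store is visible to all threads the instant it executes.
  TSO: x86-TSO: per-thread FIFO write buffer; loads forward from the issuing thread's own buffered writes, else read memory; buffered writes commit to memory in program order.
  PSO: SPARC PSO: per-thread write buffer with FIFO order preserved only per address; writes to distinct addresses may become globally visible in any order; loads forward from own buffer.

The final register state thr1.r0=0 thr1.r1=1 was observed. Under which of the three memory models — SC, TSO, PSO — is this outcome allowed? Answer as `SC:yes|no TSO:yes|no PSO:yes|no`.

outcome vector order: (thr1.r0,thr1.r1)
under SC → <0 0> <0 1> <2 1>
under TSO → <0 0> <0 1> <2 1>
under PSO → <0 0> <0 1> <2 0> <2 1>
target <0 1> ∈ {SC,TSO,PSO}

SC:yes TSO:yes PSO:yes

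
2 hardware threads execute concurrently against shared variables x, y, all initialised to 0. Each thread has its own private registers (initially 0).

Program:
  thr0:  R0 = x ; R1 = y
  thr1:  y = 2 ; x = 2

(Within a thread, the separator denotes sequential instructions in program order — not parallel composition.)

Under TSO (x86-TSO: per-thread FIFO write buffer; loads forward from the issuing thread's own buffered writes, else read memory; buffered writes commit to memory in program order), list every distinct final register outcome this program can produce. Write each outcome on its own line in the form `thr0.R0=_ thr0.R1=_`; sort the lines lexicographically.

thr0.R0=0 thr0.R1=0
thr0.R0=0 thr0.R1=2
thr0.R0=2 thr0.R1=2

outcome vector order: (thr0.R0,thr0.R1)
|TSO outcomes| = 3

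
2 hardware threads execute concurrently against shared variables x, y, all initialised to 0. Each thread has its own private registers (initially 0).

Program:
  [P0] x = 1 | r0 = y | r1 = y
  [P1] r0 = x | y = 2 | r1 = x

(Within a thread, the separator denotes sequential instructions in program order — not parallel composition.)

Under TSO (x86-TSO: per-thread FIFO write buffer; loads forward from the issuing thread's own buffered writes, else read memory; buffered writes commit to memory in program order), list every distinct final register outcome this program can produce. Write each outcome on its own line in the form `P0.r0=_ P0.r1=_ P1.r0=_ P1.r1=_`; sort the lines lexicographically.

outcome vector order: (P0.r0,P0.r1,P1.r0,P1.r1)
|TSO outcomes| = 9

P0.r0=0 P0.r1=0 P1.r0=0 P1.r1=0
P0.r0=0 P0.r1=0 P1.r0=0 P1.r1=1
P0.r0=0 P0.r1=0 P1.r0=1 P1.r1=1
P0.r0=0 P0.r1=2 P1.r0=0 P1.r1=0
P0.r0=0 P0.r1=2 P1.r0=0 P1.r1=1
P0.r0=0 P0.r1=2 P1.r0=1 P1.r1=1
P0.r0=2 P0.r1=2 P1.r0=0 P1.r1=0
P0.r0=2 P0.r1=2 P1.r0=0 P1.r1=1
P0.r0=2 P0.r1=2 P1.r0=1 P1.r1=1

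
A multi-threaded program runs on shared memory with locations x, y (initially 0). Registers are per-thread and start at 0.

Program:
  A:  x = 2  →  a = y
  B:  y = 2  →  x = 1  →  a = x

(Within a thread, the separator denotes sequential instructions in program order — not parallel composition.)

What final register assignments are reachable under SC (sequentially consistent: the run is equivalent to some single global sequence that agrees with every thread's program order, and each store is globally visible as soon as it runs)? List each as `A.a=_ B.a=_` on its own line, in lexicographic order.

outcome vector order: (A.a,B.a)
|SC outcomes| = 3

A.a=0 B.a=1
A.a=2 B.a=1
A.a=2 B.a=2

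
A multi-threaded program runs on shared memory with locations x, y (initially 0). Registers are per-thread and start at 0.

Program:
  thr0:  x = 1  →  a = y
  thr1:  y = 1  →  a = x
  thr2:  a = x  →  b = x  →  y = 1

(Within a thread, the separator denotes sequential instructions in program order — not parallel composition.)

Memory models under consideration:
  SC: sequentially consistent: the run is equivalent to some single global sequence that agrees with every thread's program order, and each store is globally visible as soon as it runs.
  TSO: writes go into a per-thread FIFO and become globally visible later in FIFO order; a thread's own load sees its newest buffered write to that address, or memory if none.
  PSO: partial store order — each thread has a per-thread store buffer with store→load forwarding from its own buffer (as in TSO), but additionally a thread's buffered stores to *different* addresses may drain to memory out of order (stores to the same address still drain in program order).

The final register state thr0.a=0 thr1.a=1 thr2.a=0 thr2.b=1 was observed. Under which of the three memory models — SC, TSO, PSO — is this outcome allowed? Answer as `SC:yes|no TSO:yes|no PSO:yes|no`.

outcome vector order: (thr0.a,thr1.a,thr2.a,thr2.b)
[SC] allowed = {0/1/0/0, 0/1/0/1, 0/1/1/1, 1/0/0/0, 1/0/0/1, 1/0/1/1, 1/1/0/0, 1/1/0/1, 1/1/1/1}
[TSO] allowed = {0/0/0/0, 0/0/0/1, 0/0/1/1, 0/1/0/0, 0/1/0/1, 0/1/1/1, 1/0/0/0, 1/0/0/1, 1/0/1/1, 1/1/0/0, 1/1/0/1, 1/1/1/1}
[PSO] allowed = {0/0/0/0, 0/0/0/1, 0/0/1/1, 0/1/0/0, 0/1/0/1, 0/1/1/1, 1/0/0/0, 1/0/0/1, 1/0/1/1, 1/1/0/0, 1/1/0/1, 1/1/1/1}
target 0/1/0/1 ∈ {SC,TSO,PSO}

SC:yes TSO:yes PSO:yes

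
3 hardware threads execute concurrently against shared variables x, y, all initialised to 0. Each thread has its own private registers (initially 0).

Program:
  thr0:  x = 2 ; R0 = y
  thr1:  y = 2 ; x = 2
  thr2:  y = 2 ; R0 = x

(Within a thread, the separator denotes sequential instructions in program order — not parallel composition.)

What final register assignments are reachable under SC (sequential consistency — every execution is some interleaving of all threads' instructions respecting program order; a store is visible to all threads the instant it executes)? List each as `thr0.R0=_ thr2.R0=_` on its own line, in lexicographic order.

outcome vector order: (thr0.R0,thr2.R0)
|SC outcomes| = 3

thr0.R0=0 thr2.R0=2
thr0.R0=2 thr2.R0=0
thr0.R0=2 thr2.R0=2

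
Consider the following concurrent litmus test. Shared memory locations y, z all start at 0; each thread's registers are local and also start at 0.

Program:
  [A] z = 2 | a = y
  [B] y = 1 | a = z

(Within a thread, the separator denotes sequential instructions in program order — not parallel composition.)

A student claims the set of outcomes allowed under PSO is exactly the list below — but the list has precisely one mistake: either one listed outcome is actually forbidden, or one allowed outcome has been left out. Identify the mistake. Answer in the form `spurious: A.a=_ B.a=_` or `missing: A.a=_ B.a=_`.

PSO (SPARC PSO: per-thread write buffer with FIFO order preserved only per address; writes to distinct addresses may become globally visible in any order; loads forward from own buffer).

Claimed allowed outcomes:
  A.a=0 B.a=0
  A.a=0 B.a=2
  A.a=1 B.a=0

missing: A.a=1 B.a=2

outcome vector order: (A.a,B.a)
under PSO → <0 0>, <0 2>, <1 0>, <1 2>
PSO∖claimed = {<1 2>}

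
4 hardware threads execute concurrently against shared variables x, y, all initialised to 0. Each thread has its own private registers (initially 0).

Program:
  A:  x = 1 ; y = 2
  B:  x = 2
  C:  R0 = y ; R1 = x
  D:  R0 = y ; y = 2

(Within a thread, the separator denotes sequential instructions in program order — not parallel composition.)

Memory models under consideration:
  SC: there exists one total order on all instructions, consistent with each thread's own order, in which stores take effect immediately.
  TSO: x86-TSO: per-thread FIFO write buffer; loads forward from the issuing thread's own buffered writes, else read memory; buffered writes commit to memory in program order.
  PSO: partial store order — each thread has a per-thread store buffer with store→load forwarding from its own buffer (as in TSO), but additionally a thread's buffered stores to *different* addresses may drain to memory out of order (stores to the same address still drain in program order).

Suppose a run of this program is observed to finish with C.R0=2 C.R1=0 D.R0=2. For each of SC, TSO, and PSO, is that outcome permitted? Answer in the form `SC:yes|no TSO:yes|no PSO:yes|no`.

SC:no TSO:no PSO:yes

outcome vector order: (C.R0,C.R1,D.R0)
[SC] allowed = {(0,0,0) (0,0,2) (0,1,0) (0,1,2) (0,2,0) (0,2,2) (2,0,0) (2,1,0) (2,1,2) (2,2,0) (2,2,2)}
[TSO] allowed = {(0,0,0) (0,0,2) (0,1,0) (0,1,2) (0,2,0) (0,2,2) (2,0,0) (2,1,0) (2,1,2) (2,2,0) (2,2,2)}
[PSO] allowed = {(0,0,0) (0,0,2) (0,1,0) (0,1,2) (0,2,0) (0,2,2) (2,0,0) (2,0,2) (2,1,0) (2,1,2) (2,2,0) (2,2,2)}
target (2,0,2) ∈ {PSO}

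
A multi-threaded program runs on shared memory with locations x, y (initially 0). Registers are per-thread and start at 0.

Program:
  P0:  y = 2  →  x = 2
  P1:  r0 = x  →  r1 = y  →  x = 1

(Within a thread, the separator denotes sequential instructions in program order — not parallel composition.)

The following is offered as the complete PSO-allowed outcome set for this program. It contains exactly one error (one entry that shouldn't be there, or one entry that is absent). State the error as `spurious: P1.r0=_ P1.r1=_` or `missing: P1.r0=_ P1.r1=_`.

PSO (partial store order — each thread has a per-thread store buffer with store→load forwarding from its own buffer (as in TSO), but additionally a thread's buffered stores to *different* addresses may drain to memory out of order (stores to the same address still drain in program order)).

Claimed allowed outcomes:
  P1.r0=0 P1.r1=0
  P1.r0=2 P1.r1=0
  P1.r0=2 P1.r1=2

outcome vector order: (P1.r0,P1.r1)
[PSO] allowed = {(0,0), (0,2), (2,0), (2,2)}
PSO∖claimed = {(0,2)}

missing: P1.r0=0 P1.r1=2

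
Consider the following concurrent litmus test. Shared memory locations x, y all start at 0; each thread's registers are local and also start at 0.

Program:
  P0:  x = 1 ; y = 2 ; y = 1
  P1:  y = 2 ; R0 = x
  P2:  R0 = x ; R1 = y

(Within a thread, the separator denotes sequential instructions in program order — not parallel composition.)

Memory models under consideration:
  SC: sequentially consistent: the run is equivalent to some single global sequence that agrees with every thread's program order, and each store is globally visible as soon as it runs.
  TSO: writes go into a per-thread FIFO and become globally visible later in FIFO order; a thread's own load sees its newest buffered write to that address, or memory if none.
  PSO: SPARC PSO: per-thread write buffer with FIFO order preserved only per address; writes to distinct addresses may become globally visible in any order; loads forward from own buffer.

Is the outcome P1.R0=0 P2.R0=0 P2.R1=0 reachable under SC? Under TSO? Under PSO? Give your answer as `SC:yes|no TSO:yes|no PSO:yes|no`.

outcome vector order: (P1.R0,P2.R0,P2.R1)
under SC → 0/0/0 0/0/1 0/0/2 0/1/1 0/1/2 1/0/0 1/0/1 1/0/2 1/1/0 1/1/1 1/1/2
under TSO → 0/0/0 0/0/1 0/0/2 0/1/0 0/1/1 0/1/2 1/0/0 1/0/1 1/0/2 1/1/0 1/1/1 1/1/2
under PSO → 0/0/0 0/0/1 0/0/2 0/1/0 0/1/1 0/1/2 1/0/0 1/0/1 1/0/2 1/1/0 1/1/1 1/1/2
target 0/0/0 ∈ {SC,TSO,PSO}

SC:yes TSO:yes PSO:yes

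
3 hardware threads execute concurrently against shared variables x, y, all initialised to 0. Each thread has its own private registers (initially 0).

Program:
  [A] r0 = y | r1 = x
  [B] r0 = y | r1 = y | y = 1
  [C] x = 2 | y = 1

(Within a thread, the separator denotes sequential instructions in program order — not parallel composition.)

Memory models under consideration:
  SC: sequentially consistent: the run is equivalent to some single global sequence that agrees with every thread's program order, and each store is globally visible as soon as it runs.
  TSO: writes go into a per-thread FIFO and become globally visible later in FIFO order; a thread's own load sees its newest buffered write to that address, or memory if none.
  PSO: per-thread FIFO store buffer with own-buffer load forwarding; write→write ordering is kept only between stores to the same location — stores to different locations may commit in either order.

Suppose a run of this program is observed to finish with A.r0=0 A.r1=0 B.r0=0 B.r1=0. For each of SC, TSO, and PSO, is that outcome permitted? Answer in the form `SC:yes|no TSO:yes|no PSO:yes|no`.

SC:yes TSO:yes PSO:yes

outcome vector order: (A.r0,A.r1,B.r0,B.r1)
SC (10): (0,0,0,0) (0,0,0,1) (0,0,1,1) (0,2,0,0) (0,2,0,1) (0,2,1,1) (1,0,0,0) (1,2,0,0) (1,2,0,1) (1,2,1,1)
TSO (10): (0,0,0,0) (0,0,0,1) (0,0,1,1) (0,2,0,0) (0,2,0,1) (0,2,1,1) (1,0,0,0) (1,2,0,0) (1,2,0,1) (1,2,1,1)
PSO (12): (0,0,0,0) (0,0,0,1) (0,0,1,1) (0,2,0,0) (0,2,0,1) (0,2,1,1) (1,0,0,0) (1,0,0,1) (1,0,1,1) (1,2,0,0) (1,2,0,1) (1,2,1,1)
target (0,0,0,0) ∈ {SC,TSO,PSO}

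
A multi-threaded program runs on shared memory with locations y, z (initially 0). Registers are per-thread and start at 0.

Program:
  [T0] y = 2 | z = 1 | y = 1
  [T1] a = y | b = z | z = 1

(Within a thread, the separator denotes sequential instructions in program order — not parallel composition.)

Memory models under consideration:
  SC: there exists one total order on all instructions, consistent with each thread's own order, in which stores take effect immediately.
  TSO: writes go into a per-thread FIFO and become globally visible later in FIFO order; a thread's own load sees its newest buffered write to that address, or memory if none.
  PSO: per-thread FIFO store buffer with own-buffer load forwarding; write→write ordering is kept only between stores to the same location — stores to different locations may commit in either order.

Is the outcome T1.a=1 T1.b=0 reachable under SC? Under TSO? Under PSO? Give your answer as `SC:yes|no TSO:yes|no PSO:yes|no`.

SC:no TSO:no PSO:yes

outcome vector order: (T1.a,T1.b)
[SC] allowed = {0/0, 0/1, 1/1, 2/0, 2/1}
[TSO] allowed = {0/0, 0/1, 1/1, 2/0, 2/1}
[PSO] allowed = {0/0, 0/1, 1/0, 1/1, 2/0, 2/1}
target 1/0 ∈ {PSO}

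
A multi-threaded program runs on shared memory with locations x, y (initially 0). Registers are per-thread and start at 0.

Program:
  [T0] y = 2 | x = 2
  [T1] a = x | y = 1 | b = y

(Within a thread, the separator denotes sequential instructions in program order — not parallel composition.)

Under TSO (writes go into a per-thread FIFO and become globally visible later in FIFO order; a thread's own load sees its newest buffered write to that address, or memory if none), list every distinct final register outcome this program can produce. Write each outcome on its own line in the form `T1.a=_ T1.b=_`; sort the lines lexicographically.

T1.a=0 T1.b=1
T1.a=0 T1.b=2
T1.a=2 T1.b=1

outcome vector order: (T1.a,T1.b)
|TSO outcomes| = 3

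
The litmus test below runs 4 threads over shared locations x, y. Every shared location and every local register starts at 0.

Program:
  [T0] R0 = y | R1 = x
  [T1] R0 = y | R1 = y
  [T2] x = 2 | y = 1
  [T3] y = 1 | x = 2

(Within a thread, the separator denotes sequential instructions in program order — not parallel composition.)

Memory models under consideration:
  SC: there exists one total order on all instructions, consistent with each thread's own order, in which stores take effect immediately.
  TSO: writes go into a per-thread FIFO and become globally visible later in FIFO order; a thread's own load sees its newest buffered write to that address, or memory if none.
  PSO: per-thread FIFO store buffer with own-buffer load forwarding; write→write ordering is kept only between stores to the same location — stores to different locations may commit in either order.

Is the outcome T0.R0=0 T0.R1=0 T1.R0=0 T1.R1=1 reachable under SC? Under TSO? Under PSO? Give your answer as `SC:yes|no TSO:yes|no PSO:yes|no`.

SC:yes TSO:yes PSO:yes

outcome vector order: (T0.R0,T0.R1,T1.R0,T1.R1)
[SC] allowed = {(0,0,0,0); (0,0,0,1); (0,0,1,1); (0,2,0,0); (0,2,0,1); (0,2,1,1); (1,0,0,0); (1,0,0,1); (1,0,1,1); (1,2,0,0); (1,2,0,1); (1,2,1,1)}
[TSO] allowed = {(0,0,0,0); (0,0,0,1); (0,0,1,1); (0,2,0,0); (0,2,0,1); (0,2,1,1); (1,0,0,0); (1,0,0,1); (1,0,1,1); (1,2,0,0); (1,2,0,1); (1,2,1,1)}
[PSO] allowed = {(0,0,0,0); (0,0,0,1); (0,0,1,1); (0,2,0,0); (0,2,0,1); (0,2,1,1); (1,0,0,0); (1,0,0,1); (1,0,1,1); (1,2,0,0); (1,2,0,1); (1,2,1,1)}
target (0,0,0,1) ∈ {SC,TSO,PSO}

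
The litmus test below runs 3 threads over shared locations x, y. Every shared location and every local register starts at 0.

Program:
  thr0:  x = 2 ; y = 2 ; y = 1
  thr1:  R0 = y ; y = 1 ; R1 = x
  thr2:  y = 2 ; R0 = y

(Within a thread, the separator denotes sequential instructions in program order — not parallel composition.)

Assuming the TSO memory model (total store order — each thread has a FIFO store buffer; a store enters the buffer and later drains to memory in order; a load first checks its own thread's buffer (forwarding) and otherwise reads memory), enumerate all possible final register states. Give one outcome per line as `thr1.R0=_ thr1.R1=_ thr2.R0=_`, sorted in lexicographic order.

outcome vector order: (thr1.R0,thr1.R1,thr2.R0)
|TSO outcomes| = 10

thr1.R0=0 thr1.R1=0 thr2.R0=1
thr1.R0=0 thr1.R1=0 thr2.R0=2
thr1.R0=0 thr1.R1=2 thr2.R0=1
thr1.R0=0 thr1.R1=2 thr2.R0=2
thr1.R0=1 thr1.R1=2 thr2.R0=1
thr1.R0=1 thr1.R1=2 thr2.R0=2
thr1.R0=2 thr1.R1=0 thr2.R0=1
thr1.R0=2 thr1.R1=0 thr2.R0=2
thr1.R0=2 thr1.R1=2 thr2.R0=1
thr1.R0=2 thr1.R1=2 thr2.R0=2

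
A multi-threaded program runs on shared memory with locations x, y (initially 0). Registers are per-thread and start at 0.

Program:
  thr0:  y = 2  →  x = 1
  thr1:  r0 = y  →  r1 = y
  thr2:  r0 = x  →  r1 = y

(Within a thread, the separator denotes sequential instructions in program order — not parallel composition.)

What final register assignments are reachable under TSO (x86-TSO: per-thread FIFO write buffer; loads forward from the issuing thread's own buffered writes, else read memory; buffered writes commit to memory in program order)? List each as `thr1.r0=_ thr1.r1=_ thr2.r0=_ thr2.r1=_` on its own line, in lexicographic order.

thr1.r0=0 thr1.r1=0 thr2.r0=0 thr2.r1=0
thr1.r0=0 thr1.r1=0 thr2.r0=0 thr2.r1=2
thr1.r0=0 thr1.r1=0 thr2.r0=1 thr2.r1=2
thr1.r0=0 thr1.r1=2 thr2.r0=0 thr2.r1=0
thr1.r0=0 thr1.r1=2 thr2.r0=0 thr2.r1=2
thr1.r0=0 thr1.r1=2 thr2.r0=1 thr2.r1=2
thr1.r0=2 thr1.r1=2 thr2.r0=0 thr2.r1=0
thr1.r0=2 thr1.r1=2 thr2.r0=0 thr2.r1=2
thr1.r0=2 thr1.r1=2 thr2.r0=1 thr2.r1=2

outcome vector order: (thr1.r0,thr1.r1,thr2.r0,thr2.r1)
|TSO outcomes| = 9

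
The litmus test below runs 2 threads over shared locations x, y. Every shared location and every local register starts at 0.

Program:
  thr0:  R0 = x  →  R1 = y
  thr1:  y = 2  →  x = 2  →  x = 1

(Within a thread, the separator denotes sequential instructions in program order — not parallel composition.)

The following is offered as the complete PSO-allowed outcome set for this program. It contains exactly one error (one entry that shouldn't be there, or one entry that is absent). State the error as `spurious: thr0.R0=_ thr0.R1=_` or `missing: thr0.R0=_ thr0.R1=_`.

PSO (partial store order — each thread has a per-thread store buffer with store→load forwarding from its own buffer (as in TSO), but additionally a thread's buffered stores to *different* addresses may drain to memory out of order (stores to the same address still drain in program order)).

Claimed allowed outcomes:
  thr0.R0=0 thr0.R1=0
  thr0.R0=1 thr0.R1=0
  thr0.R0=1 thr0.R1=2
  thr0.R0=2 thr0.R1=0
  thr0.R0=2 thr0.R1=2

missing: thr0.R0=0 thr0.R1=2

outcome vector order: (thr0.R0,thr0.R1)
PSO (6): 0/0; 0/2; 1/0; 1/2; 2/0; 2/2
PSO∖claimed = {0/2}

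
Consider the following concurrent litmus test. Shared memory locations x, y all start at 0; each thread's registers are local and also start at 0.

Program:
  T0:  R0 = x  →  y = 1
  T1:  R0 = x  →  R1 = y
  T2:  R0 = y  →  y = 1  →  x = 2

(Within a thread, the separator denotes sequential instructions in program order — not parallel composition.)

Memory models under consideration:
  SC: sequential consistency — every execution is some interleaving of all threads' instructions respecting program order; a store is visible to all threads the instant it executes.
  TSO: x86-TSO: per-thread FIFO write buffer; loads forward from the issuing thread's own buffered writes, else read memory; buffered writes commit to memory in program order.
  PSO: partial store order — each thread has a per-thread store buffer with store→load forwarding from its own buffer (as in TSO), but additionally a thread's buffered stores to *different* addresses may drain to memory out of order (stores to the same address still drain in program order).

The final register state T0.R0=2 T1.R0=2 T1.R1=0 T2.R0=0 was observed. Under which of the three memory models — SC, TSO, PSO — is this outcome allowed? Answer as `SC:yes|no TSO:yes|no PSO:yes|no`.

SC:no TSO:no PSO:yes

outcome vector order: (T0.R0,T1.R0,T1.R1,T2.R0)
SC (9): (0,0,0,0); (0,0,0,1); (0,0,1,0); (0,0,1,1); (0,2,1,0); (0,2,1,1); (2,0,0,0); (2,0,1,0); (2,2,1,0)
TSO (9): (0,0,0,0); (0,0,0,1); (0,0,1,0); (0,0,1,1); (0,2,1,0); (0,2,1,1); (2,0,0,0); (2,0,1,0); (2,2,1,0)
PSO (11): (0,0,0,0); (0,0,0,1); (0,0,1,0); (0,0,1,1); (0,2,0,0); (0,2,1,0); (0,2,1,1); (2,0,0,0); (2,0,1,0); (2,2,0,0); (2,2,1,0)
target (2,2,0,0) ∈ {PSO}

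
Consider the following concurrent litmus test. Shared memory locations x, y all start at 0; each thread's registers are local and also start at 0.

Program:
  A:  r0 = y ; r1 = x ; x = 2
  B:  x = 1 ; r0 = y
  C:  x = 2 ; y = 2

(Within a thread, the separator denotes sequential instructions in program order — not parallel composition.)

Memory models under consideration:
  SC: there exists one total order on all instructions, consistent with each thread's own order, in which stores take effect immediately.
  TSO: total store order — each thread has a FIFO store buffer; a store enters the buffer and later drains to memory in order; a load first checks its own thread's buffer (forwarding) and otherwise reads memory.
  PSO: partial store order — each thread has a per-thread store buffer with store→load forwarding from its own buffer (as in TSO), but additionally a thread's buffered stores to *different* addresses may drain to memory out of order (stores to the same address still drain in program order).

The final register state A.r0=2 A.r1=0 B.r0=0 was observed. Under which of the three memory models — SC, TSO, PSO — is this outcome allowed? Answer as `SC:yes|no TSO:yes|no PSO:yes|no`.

SC:no TSO:no PSO:yes

outcome vector order: (A.r0,A.r1,B.r0)
under SC → 0/0/0; 0/0/2; 0/1/0; 0/1/2; 0/2/0; 0/2/2; 2/1/0; 2/1/2; 2/2/0; 2/2/2
under TSO → 0/0/0; 0/0/2; 0/1/0; 0/1/2; 0/2/0; 0/2/2; 2/1/0; 2/1/2; 2/2/0; 2/2/2
under PSO → 0/0/0; 0/0/2; 0/1/0; 0/1/2; 0/2/0; 0/2/2; 2/0/0; 2/0/2; 2/1/0; 2/1/2; 2/2/0; 2/2/2
target 2/0/0 ∈ {PSO}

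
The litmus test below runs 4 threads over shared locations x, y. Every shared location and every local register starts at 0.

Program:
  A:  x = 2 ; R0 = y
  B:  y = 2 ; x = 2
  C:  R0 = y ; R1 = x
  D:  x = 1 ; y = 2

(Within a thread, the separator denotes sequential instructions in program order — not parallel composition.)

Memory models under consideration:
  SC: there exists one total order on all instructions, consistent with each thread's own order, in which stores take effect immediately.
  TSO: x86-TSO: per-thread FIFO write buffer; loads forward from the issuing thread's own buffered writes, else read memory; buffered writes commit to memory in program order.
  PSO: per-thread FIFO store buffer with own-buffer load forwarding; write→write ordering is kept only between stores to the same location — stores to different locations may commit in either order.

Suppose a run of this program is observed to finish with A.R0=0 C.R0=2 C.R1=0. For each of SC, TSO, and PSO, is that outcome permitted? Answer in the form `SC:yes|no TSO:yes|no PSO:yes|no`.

SC:no TSO:yes PSO:yes

outcome vector order: (A.R0,C.R0,C.R1)
[SC] allowed = {(0,0,0), (0,0,1), (0,0,2), (0,2,1), (0,2,2), (2,0,0), (2,0,1), (2,0,2), (2,2,0), (2,2,1), (2,2,2)}
[TSO] allowed = {(0,0,0), (0,0,1), (0,0,2), (0,2,0), (0,2,1), (0,2,2), (2,0,0), (2,0,1), (2,0,2), (2,2,0), (2,2,1), (2,2,2)}
[PSO] allowed = {(0,0,0), (0,0,1), (0,0,2), (0,2,0), (0,2,1), (0,2,2), (2,0,0), (2,0,1), (2,0,2), (2,2,0), (2,2,1), (2,2,2)}
target (0,2,0) ∈ {TSO,PSO}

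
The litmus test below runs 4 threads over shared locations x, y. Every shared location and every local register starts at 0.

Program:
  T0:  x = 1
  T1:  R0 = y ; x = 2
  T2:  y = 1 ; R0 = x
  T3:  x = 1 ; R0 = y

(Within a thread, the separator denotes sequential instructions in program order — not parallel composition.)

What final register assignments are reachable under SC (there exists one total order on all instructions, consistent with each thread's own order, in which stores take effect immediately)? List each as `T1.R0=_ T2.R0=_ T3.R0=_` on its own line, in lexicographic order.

outcome vector order: (T1.R0,T2.R0,T3.R0)
|SC outcomes| = 10

T1.R0=0 T2.R0=0 T3.R0=1
T1.R0=0 T2.R0=1 T3.R0=0
T1.R0=0 T2.R0=1 T3.R0=1
T1.R0=0 T2.R0=2 T3.R0=0
T1.R0=0 T2.R0=2 T3.R0=1
T1.R0=1 T2.R0=0 T3.R0=1
T1.R0=1 T2.R0=1 T3.R0=0
T1.R0=1 T2.R0=1 T3.R0=1
T1.R0=1 T2.R0=2 T3.R0=0
T1.R0=1 T2.R0=2 T3.R0=1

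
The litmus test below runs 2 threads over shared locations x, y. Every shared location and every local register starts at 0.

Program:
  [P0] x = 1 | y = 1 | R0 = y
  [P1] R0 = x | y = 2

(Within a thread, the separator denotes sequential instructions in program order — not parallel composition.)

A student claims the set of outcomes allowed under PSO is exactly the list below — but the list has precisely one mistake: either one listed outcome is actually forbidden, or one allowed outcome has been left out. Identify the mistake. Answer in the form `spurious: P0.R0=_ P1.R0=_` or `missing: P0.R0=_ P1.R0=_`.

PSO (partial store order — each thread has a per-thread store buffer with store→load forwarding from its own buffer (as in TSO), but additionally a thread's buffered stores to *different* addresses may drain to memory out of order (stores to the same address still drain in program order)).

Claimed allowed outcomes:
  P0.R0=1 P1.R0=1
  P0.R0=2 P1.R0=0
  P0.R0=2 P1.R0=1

missing: P0.R0=1 P1.R0=0

outcome vector order: (P0.R0,P1.R0)
under PSO → 10 11 20 21
PSO∖claimed = {10}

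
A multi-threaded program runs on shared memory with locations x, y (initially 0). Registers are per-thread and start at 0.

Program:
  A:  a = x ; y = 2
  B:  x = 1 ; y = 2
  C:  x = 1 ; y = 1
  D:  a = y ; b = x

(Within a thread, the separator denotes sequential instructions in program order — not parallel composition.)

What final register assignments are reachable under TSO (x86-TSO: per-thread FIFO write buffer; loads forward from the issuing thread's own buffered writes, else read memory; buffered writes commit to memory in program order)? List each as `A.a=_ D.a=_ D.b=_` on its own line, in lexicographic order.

A.a=0 D.a=0 D.b=0
A.a=0 D.a=0 D.b=1
A.a=0 D.a=1 D.b=1
A.a=0 D.a=2 D.b=0
A.a=0 D.a=2 D.b=1
A.a=1 D.a=0 D.b=0
A.a=1 D.a=0 D.b=1
A.a=1 D.a=1 D.b=1
A.a=1 D.a=2 D.b=1

outcome vector order: (A.a,D.a,D.b)
|TSO outcomes| = 9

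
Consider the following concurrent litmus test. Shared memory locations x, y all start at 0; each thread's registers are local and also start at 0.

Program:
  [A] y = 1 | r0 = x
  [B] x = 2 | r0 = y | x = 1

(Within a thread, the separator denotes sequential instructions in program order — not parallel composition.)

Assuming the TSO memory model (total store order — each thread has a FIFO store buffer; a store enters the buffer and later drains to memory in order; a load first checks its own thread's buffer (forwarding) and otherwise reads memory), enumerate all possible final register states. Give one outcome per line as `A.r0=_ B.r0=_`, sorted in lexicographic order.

A.r0=0 B.r0=0
A.r0=0 B.r0=1
A.r0=1 B.r0=0
A.r0=1 B.r0=1
A.r0=2 B.r0=0
A.r0=2 B.r0=1

outcome vector order: (A.r0,B.r0)
|TSO outcomes| = 6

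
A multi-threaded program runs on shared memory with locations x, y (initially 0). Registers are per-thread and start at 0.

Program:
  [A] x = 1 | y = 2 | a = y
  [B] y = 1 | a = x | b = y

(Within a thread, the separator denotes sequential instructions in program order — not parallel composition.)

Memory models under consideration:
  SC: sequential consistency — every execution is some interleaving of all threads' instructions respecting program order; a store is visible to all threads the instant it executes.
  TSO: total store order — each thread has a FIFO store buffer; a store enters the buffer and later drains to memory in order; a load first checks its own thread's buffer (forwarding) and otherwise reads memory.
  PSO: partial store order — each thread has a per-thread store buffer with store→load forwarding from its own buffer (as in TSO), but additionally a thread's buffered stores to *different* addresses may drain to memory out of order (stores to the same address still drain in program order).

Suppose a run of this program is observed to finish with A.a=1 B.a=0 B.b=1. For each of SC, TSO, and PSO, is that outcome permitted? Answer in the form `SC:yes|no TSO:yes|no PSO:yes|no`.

SC:no TSO:yes PSO:yes

outcome vector order: (A.a,B.a,B.b)
[SC] allowed = {(1,1,1) (2,0,1) (2,0,2) (2,1,1) (2,1,2)}
[TSO] allowed = {(1,0,1) (1,1,1) (2,0,1) (2,0,2) (2,1,1) (2,1,2)}
[PSO] allowed = {(1,0,1) (1,1,1) (2,0,1) (2,0,2) (2,1,1) (2,1,2)}
target (1,0,1) ∈ {TSO,PSO}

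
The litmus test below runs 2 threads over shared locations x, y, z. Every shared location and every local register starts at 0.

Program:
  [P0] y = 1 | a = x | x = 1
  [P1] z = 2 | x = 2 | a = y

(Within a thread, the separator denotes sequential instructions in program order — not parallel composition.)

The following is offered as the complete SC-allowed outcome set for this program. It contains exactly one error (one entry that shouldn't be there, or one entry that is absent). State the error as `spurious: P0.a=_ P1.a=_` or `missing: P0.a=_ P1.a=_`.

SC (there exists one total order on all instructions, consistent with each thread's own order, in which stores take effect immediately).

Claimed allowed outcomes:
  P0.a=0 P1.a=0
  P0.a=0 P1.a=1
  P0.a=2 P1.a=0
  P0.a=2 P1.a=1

spurious: P0.a=0 P1.a=0

outcome vector order: (P0.a,P1.a)
under SC → 01, 20, 21
claimed∖SC = {00}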